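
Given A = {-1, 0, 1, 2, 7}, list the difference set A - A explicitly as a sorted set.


A - A = {a - a' : a, a' ∈ A}.
Compute a - a' for each ordered pair (a, a'):
a = -1: -1--1=0, -1-0=-1, -1-1=-2, -1-2=-3, -1-7=-8
a = 0: 0--1=1, 0-0=0, 0-1=-1, 0-2=-2, 0-7=-7
a = 1: 1--1=2, 1-0=1, 1-1=0, 1-2=-1, 1-7=-6
a = 2: 2--1=3, 2-0=2, 2-1=1, 2-2=0, 2-7=-5
a = 7: 7--1=8, 7-0=7, 7-1=6, 7-2=5, 7-7=0
Collecting distinct values (and noting 0 appears from a-a):
A - A = {-8, -7, -6, -5, -3, -2, -1, 0, 1, 2, 3, 5, 6, 7, 8}
|A - A| = 15

A - A = {-8, -7, -6, -5, -3, -2, -1, 0, 1, 2, 3, 5, 6, 7, 8}


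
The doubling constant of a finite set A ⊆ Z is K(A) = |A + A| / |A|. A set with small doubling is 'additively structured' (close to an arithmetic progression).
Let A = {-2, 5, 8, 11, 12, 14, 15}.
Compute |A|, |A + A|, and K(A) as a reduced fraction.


|A| = 7.
Compute A + A by enumerating all 49 pairs.
A + A = {-4, 3, 6, 9, 10, 12, 13, 16, 17, 19, 20, 22, 23, 24, 25, 26, 27, 28, 29, 30}, so |A + A| = 20.
K = |A + A| / |A| = 20/7 (already in lowest terms) ≈ 2.8571.
Reference: AP of size 7 gives K = 13/7 ≈ 1.8571; a fully generic set of size 7 gives K ≈ 4.0000.

|A| = 7, |A + A| = 20, K = 20/7.


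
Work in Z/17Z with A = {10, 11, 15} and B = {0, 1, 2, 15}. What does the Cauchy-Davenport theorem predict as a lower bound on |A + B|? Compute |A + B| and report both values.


Cauchy-Davenport: |A + B| ≥ min(p, |A| + |B| - 1) for A, B nonempty in Z/pZ.
|A| = 3, |B| = 4, p = 17.
CD lower bound = min(17, 3 + 4 - 1) = min(17, 6) = 6.
Compute A + B mod 17 directly:
a = 10: 10+0=10, 10+1=11, 10+2=12, 10+15=8
a = 11: 11+0=11, 11+1=12, 11+2=13, 11+15=9
a = 15: 15+0=15, 15+1=16, 15+2=0, 15+15=13
A + B = {0, 8, 9, 10, 11, 12, 13, 15, 16}, so |A + B| = 9.
Verify: 9 ≥ 6? Yes ✓.

CD lower bound = 6, actual |A + B| = 9.


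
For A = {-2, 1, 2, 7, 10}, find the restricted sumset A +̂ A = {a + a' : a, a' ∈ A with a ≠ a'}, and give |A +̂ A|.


Restricted sumset: A +̂ A = {a + a' : a ∈ A, a' ∈ A, a ≠ a'}.
Equivalently, take A + A and drop any sum 2a that is achievable ONLY as a + a for a ∈ A (i.e. sums representable only with equal summands).
Enumerate pairs (a, a') with a < a' (symmetric, so each unordered pair gives one sum; this covers all a ≠ a'):
  -2 + 1 = -1
  -2 + 2 = 0
  -2 + 7 = 5
  -2 + 10 = 8
  1 + 2 = 3
  1 + 7 = 8
  1 + 10 = 11
  2 + 7 = 9
  2 + 10 = 12
  7 + 10 = 17
Collected distinct sums: {-1, 0, 3, 5, 8, 9, 11, 12, 17}
|A +̂ A| = 9
(Reference bound: |A +̂ A| ≥ 2|A| - 3 for |A| ≥ 2, with |A| = 5 giving ≥ 7.)

|A +̂ A| = 9


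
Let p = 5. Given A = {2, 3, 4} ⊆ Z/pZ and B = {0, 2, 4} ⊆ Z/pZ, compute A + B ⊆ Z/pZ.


Work in Z/5Z: reduce every sum a + b modulo 5.
Enumerate all 9 pairs:
a = 2: 2+0=2, 2+2=4, 2+4=1
a = 3: 3+0=3, 3+2=0, 3+4=2
a = 4: 4+0=4, 4+2=1, 4+4=3
Distinct residues collected: {0, 1, 2, 3, 4}
|A + B| = 5 (out of 5 total residues).

A + B = {0, 1, 2, 3, 4}


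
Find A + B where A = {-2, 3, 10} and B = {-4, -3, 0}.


A + B = {a + b : a ∈ A, b ∈ B}.
Enumerate all |A|·|B| = 3·3 = 9 pairs (a, b) and collect distinct sums.
a = -2: -2+-4=-6, -2+-3=-5, -2+0=-2
a = 3: 3+-4=-1, 3+-3=0, 3+0=3
a = 10: 10+-4=6, 10+-3=7, 10+0=10
Collecting distinct sums: A + B = {-6, -5, -2, -1, 0, 3, 6, 7, 10}
|A + B| = 9

A + B = {-6, -5, -2, -1, 0, 3, 6, 7, 10}


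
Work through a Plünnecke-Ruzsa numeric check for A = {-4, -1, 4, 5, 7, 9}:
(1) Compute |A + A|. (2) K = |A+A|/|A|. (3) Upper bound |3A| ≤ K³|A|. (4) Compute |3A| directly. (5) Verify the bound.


|A| = 6.
Step 1: Compute A + A by enumerating all 36 pairs.
A + A = {-8, -5, -2, 0, 1, 3, 4, 5, 6, 8, 9, 10, 11, 12, 13, 14, 16, 18}, so |A + A| = 18.
Step 2: Doubling constant K = |A + A|/|A| = 18/6 = 18/6 ≈ 3.0000.
Step 3: Plünnecke-Ruzsa gives |3A| ≤ K³·|A| = (3.0000)³ · 6 ≈ 162.0000.
Step 4: Compute 3A = A + A + A directly by enumerating all triples (a,b,c) ∈ A³; |3A| = 32.
Step 5: Check 32 ≤ 162.0000? Yes ✓.

K = 18/6, Plünnecke-Ruzsa bound K³|A| ≈ 162.0000, |3A| = 32, inequality holds.


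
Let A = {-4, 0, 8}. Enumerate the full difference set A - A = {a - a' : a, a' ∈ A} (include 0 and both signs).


A - A = {a - a' : a, a' ∈ A}.
Compute a - a' for each ordered pair (a, a'):
a = -4: -4--4=0, -4-0=-4, -4-8=-12
a = 0: 0--4=4, 0-0=0, 0-8=-8
a = 8: 8--4=12, 8-0=8, 8-8=0
Collecting distinct values (and noting 0 appears from a-a):
A - A = {-12, -8, -4, 0, 4, 8, 12}
|A - A| = 7

A - A = {-12, -8, -4, 0, 4, 8, 12}


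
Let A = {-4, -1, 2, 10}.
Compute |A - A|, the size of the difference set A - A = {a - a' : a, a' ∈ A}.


A - A = {a - a' : a, a' ∈ A}; |A| = 4.
Bounds: 2|A|-1 ≤ |A - A| ≤ |A|² - |A| + 1, i.e. 7 ≤ |A - A| ≤ 13.
Note: 0 ∈ A - A always (from a - a). The set is symmetric: if d ∈ A - A then -d ∈ A - A.
Enumerate nonzero differences d = a - a' with a > a' (then include -d):
Positive differences: {3, 6, 8, 11, 14}
Full difference set: {0} ∪ (positive diffs) ∪ (negative diffs).
|A - A| = 1 + 2·5 = 11 (matches direct enumeration: 11).

|A - A| = 11


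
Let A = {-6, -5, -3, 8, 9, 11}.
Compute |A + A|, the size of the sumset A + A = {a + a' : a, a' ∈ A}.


A + A = {a + a' : a, a' ∈ A}; |A| = 6.
General bounds: 2|A| - 1 ≤ |A + A| ≤ |A|(|A|+1)/2, i.e. 11 ≤ |A + A| ≤ 21.
Lower bound 2|A|-1 is attained iff A is an arithmetic progression.
Enumerate sums a + a' for a ≤ a' (symmetric, so this suffices):
a = -6: -6+-6=-12, -6+-5=-11, -6+-3=-9, -6+8=2, -6+9=3, -6+11=5
a = -5: -5+-5=-10, -5+-3=-8, -5+8=3, -5+9=4, -5+11=6
a = -3: -3+-3=-6, -3+8=5, -3+9=6, -3+11=8
a = 8: 8+8=16, 8+9=17, 8+11=19
a = 9: 9+9=18, 9+11=20
a = 11: 11+11=22
Distinct sums: {-12, -11, -10, -9, -8, -6, 2, 3, 4, 5, 6, 8, 16, 17, 18, 19, 20, 22}
|A + A| = 18

|A + A| = 18


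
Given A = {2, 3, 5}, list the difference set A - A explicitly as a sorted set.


A - A = {a - a' : a, a' ∈ A}.
Compute a - a' for each ordered pair (a, a'):
a = 2: 2-2=0, 2-3=-1, 2-5=-3
a = 3: 3-2=1, 3-3=0, 3-5=-2
a = 5: 5-2=3, 5-3=2, 5-5=0
Collecting distinct values (and noting 0 appears from a-a):
A - A = {-3, -2, -1, 0, 1, 2, 3}
|A - A| = 7

A - A = {-3, -2, -1, 0, 1, 2, 3}


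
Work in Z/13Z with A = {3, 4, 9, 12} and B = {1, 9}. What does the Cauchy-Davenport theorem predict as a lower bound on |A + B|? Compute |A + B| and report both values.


Cauchy-Davenport: |A + B| ≥ min(p, |A| + |B| - 1) for A, B nonempty in Z/pZ.
|A| = 4, |B| = 2, p = 13.
CD lower bound = min(13, 4 + 2 - 1) = min(13, 5) = 5.
Compute A + B mod 13 directly:
a = 3: 3+1=4, 3+9=12
a = 4: 4+1=5, 4+9=0
a = 9: 9+1=10, 9+9=5
a = 12: 12+1=0, 12+9=8
A + B = {0, 4, 5, 8, 10, 12}, so |A + B| = 6.
Verify: 6 ≥ 5? Yes ✓.

CD lower bound = 5, actual |A + B| = 6.


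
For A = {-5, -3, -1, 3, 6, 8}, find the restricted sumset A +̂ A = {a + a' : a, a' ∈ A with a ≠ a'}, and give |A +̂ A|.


Restricted sumset: A +̂ A = {a + a' : a ∈ A, a' ∈ A, a ≠ a'}.
Equivalently, take A + A and drop any sum 2a that is achievable ONLY as a + a for a ∈ A (i.e. sums representable only with equal summands).
Enumerate pairs (a, a') with a < a' (symmetric, so each unordered pair gives one sum; this covers all a ≠ a'):
  -5 + -3 = -8
  -5 + -1 = -6
  -5 + 3 = -2
  -5 + 6 = 1
  -5 + 8 = 3
  -3 + -1 = -4
  -3 + 3 = 0
  -3 + 6 = 3
  -3 + 8 = 5
  -1 + 3 = 2
  -1 + 6 = 5
  -1 + 8 = 7
  3 + 6 = 9
  3 + 8 = 11
  6 + 8 = 14
Collected distinct sums: {-8, -6, -4, -2, 0, 1, 2, 3, 5, 7, 9, 11, 14}
|A +̂ A| = 13
(Reference bound: |A +̂ A| ≥ 2|A| - 3 for |A| ≥ 2, with |A| = 6 giving ≥ 9.)

|A +̂ A| = 13


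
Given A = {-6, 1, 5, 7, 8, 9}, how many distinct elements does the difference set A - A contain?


A - A = {a - a' : a, a' ∈ A}; |A| = 6.
Bounds: 2|A|-1 ≤ |A - A| ≤ |A|² - |A| + 1, i.e. 11 ≤ |A - A| ≤ 31.
Note: 0 ∈ A - A always (from a - a). The set is symmetric: if d ∈ A - A then -d ∈ A - A.
Enumerate nonzero differences d = a - a' with a > a' (then include -d):
Positive differences: {1, 2, 3, 4, 6, 7, 8, 11, 13, 14, 15}
Full difference set: {0} ∪ (positive diffs) ∪ (negative diffs).
|A - A| = 1 + 2·11 = 23 (matches direct enumeration: 23).

|A - A| = 23


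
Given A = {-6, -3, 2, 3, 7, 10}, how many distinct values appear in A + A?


A + A = {a + a' : a, a' ∈ A}; |A| = 6.
General bounds: 2|A| - 1 ≤ |A + A| ≤ |A|(|A|+1)/2, i.e. 11 ≤ |A + A| ≤ 21.
Lower bound 2|A|-1 is attained iff A is an arithmetic progression.
Enumerate sums a + a' for a ≤ a' (symmetric, so this suffices):
a = -6: -6+-6=-12, -6+-3=-9, -6+2=-4, -6+3=-3, -6+7=1, -6+10=4
a = -3: -3+-3=-6, -3+2=-1, -3+3=0, -3+7=4, -3+10=7
a = 2: 2+2=4, 2+3=5, 2+7=9, 2+10=12
a = 3: 3+3=6, 3+7=10, 3+10=13
a = 7: 7+7=14, 7+10=17
a = 10: 10+10=20
Distinct sums: {-12, -9, -6, -4, -3, -1, 0, 1, 4, 5, 6, 7, 9, 10, 12, 13, 14, 17, 20}
|A + A| = 19

|A + A| = 19


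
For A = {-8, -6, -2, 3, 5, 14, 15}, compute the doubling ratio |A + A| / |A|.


|A| = 7.
Compute A + A by enumerating all 49 pairs.
A + A = {-16, -14, -12, -10, -8, -5, -4, -3, -1, 1, 3, 6, 7, 8, 9, 10, 12, 13, 17, 18, 19, 20, 28, 29, 30}, so |A + A| = 25.
K = |A + A| / |A| = 25/7 (already in lowest terms) ≈ 3.5714.
Reference: AP of size 7 gives K = 13/7 ≈ 1.8571; a fully generic set of size 7 gives K ≈ 4.0000.

|A| = 7, |A + A| = 25, K = 25/7.


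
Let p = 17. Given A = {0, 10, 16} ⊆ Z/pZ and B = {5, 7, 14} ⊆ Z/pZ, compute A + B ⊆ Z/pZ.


Work in Z/17Z: reduce every sum a + b modulo 17.
Enumerate all 9 pairs:
a = 0: 0+5=5, 0+7=7, 0+14=14
a = 10: 10+5=15, 10+7=0, 10+14=7
a = 16: 16+5=4, 16+7=6, 16+14=13
Distinct residues collected: {0, 4, 5, 6, 7, 13, 14, 15}
|A + B| = 8 (out of 17 total residues).

A + B = {0, 4, 5, 6, 7, 13, 14, 15}


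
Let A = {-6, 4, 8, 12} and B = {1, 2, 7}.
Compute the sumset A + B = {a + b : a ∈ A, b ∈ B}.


A + B = {a + b : a ∈ A, b ∈ B}.
Enumerate all |A|·|B| = 4·3 = 12 pairs (a, b) and collect distinct sums.
a = -6: -6+1=-5, -6+2=-4, -6+7=1
a = 4: 4+1=5, 4+2=6, 4+7=11
a = 8: 8+1=9, 8+2=10, 8+7=15
a = 12: 12+1=13, 12+2=14, 12+7=19
Collecting distinct sums: A + B = {-5, -4, 1, 5, 6, 9, 10, 11, 13, 14, 15, 19}
|A + B| = 12

A + B = {-5, -4, 1, 5, 6, 9, 10, 11, 13, 14, 15, 19}


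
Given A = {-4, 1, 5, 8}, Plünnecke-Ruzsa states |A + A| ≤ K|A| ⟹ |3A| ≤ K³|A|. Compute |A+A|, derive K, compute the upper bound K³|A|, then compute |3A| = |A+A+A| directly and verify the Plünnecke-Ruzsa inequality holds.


|A| = 4.
Step 1: Compute A + A by enumerating all 16 pairs.
A + A = {-8, -3, 1, 2, 4, 6, 9, 10, 13, 16}, so |A + A| = 10.
Step 2: Doubling constant K = |A + A|/|A| = 10/4 = 10/4 ≈ 2.5000.
Step 3: Plünnecke-Ruzsa gives |3A| ≤ K³·|A| = (2.5000)³ · 4 ≈ 62.5000.
Step 4: Compute 3A = A + A + A directly by enumerating all triples (a,b,c) ∈ A³; |3A| = 20.
Step 5: Check 20 ≤ 62.5000? Yes ✓.

K = 10/4, Plünnecke-Ruzsa bound K³|A| ≈ 62.5000, |3A| = 20, inequality holds.


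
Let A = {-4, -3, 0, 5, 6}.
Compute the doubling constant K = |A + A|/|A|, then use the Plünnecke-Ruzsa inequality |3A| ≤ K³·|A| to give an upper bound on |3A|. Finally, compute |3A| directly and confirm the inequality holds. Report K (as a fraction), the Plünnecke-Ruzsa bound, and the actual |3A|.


|A| = 5.
Step 1: Compute A + A by enumerating all 25 pairs.
A + A = {-8, -7, -6, -4, -3, 0, 1, 2, 3, 5, 6, 10, 11, 12}, so |A + A| = 14.
Step 2: Doubling constant K = |A + A|/|A| = 14/5 = 14/5 ≈ 2.8000.
Step 3: Plünnecke-Ruzsa gives |3A| ≤ K³·|A| = (2.8000)³ · 5 ≈ 109.7600.
Step 4: Compute 3A = A + A + A directly by enumerating all triples (a,b,c) ∈ A³; |3A| = 27.
Step 5: Check 27 ≤ 109.7600? Yes ✓.

K = 14/5, Plünnecke-Ruzsa bound K³|A| ≈ 109.7600, |3A| = 27, inequality holds.


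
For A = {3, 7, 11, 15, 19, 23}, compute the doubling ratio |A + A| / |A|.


|A| = 6.
Compute A + A by enumerating all 36 pairs.
A + A = {6, 10, 14, 18, 22, 26, 30, 34, 38, 42, 46}, so |A + A| = 11.
K = |A + A| / |A| = 11/6 (already in lowest terms) ≈ 1.8333.
Reference: AP of size 6 gives K = 11/6 ≈ 1.8333; a fully generic set of size 6 gives K ≈ 3.5000.

|A| = 6, |A + A| = 11, K = 11/6.


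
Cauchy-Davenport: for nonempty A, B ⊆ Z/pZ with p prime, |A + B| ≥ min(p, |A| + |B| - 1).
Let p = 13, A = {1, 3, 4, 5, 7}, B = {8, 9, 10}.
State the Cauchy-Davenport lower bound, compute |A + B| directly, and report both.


Cauchy-Davenport: |A + B| ≥ min(p, |A| + |B| - 1) for A, B nonempty in Z/pZ.
|A| = 5, |B| = 3, p = 13.
CD lower bound = min(13, 5 + 3 - 1) = min(13, 7) = 7.
Compute A + B mod 13 directly:
a = 1: 1+8=9, 1+9=10, 1+10=11
a = 3: 3+8=11, 3+9=12, 3+10=0
a = 4: 4+8=12, 4+9=0, 4+10=1
a = 5: 5+8=0, 5+9=1, 5+10=2
a = 7: 7+8=2, 7+9=3, 7+10=4
A + B = {0, 1, 2, 3, 4, 9, 10, 11, 12}, so |A + B| = 9.
Verify: 9 ≥ 7? Yes ✓.

CD lower bound = 7, actual |A + B| = 9.


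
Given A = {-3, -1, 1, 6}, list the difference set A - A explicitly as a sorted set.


A - A = {a - a' : a, a' ∈ A}.
Compute a - a' for each ordered pair (a, a'):
a = -3: -3--3=0, -3--1=-2, -3-1=-4, -3-6=-9
a = -1: -1--3=2, -1--1=0, -1-1=-2, -1-6=-7
a = 1: 1--3=4, 1--1=2, 1-1=0, 1-6=-5
a = 6: 6--3=9, 6--1=7, 6-1=5, 6-6=0
Collecting distinct values (and noting 0 appears from a-a):
A - A = {-9, -7, -5, -4, -2, 0, 2, 4, 5, 7, 9}
|A - A| = 11

A - A = {-9, -7, -5, -4, -2, 0, 2, 4, 5, 7, 9}


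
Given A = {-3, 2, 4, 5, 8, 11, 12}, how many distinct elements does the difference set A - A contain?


A - A = {a - a' : a, a' ∈ A}; |A| = 7.
Bounds: 2|A|-1 ≤ |A - A| ≤ |A|² - |A| + 1, i.e. 13 ≤ |A - A| ≤ 43.
Note: 0 ∈ A - A always (from a - a). The set is symmetric: if d ∈ A - A then -d ∈ A - A.
Enumerate nonzero differences d = a - a' with a > a' (then include -d):
Positive differences: {1, 2, 3, 4, 5, 6, 7, 8, 9, 10, 11, 14, 15}
Full difference set: {0} ∪ (positive diffs) ∪ (negative diffs).
|A - A| = 1 + 2·13 = 27 (matches direct enumeration: 27).

|A - A| = 27


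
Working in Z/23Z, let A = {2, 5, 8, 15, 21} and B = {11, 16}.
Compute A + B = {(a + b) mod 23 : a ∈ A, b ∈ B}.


Work in Z/23Z: reduce every sum a + b modulo 23.
Enumerate all 10 pairs:
a = 2: 2+11=13, 2+16=18
a = 5: 5+11=16, 5+16=21
a = 8: 8+11=19, 8+16=1
a = 15: 15+11=3, 15+16=8
a = 21: 21+11=9, 21+16=14
Distinct residues collected: {1, 3, 8, 9, 13, 14, 16, 18, 19, 21}
|A + B| = 10 (out of 23 total residues).

A + B = {1, 3, 8, 9, 13, 14, 16, 18, 19, 21}


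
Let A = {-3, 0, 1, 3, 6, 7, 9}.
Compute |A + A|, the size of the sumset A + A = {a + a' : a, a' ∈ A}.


A + A = {a + a' : a, a' ∈ A}; |A| = 7.
General bounds: 2|A| - 1 ≤ |A + A| ≤ |A|(|A|+1)/2, i.e. 13 ≤ |A + A| ≤ 28.
Lower bound 2|A|-1 is attained iff A is an arithmetic progression.
Enumerate sums a + a' for a ≤ a' (symmetric, so this suffices):
a = -3: -3+-3=-6, -3+0=-3, -3+1=-2, -3+3=0, -3+6=3, -3+7=4, -3+9=6
a = 0: 0+0=0, 0+1=1, 0+3=3, 0+6=6, 0+7=7, 0+9=9
a = 1: 1+1=2, 1+3=4, 1+6=7, 1+7=8, 1+9=10
a = 3: 3+3=6, 3+6=9, 3+7=10, 3+9=12
a = 6: 6+6=12, 6+7=13, 6+9=15
a = 7: 7+7=14, 7+9=16
a = 9: 9+9=18
Distinct sums: {-6, -3, -2, 0, 1, 2, 3, 4, 6, 7, 8, 9, 10, 12, 13, 14, 15, 16, 18}
|A + A| = 19

|A + A| = 19


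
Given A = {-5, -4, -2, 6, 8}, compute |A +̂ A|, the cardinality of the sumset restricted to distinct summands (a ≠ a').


Restricted sumset: A +̂ A = {a + a' : a ∈ A, a' ∈ A, a ≠ a'}.
Equivalently, take A + A and drop any sum 2a that is achievable ONLY as a + a for a ∈ A (i.e. sums representable only with equal summands).
Enumerate pairs (a, a') with a < a' (symmetric, so each unordered pair gives one sum; this covers all a ≠ a'):
  -5 + -4 = -9
  -5 + -2 = -7
  -5 + 6 = 1
  -5 + 8 = 3
  -4 + -2 = -6
  -4 + 6 = 2
  -4 + 8 = 4
  -2 + 6 = 4
  -2 + 8 = 6
  6 + 8 = 14
Collected distinct sums: {-9, -7, -6, 1, 2, 3, 4, 6, 14}
|A +̂ A| = 9
(Reference bound: |A +̂ A| ≥ 2|A| - 3 for |A| ≥ 2, with |A| = 5 giving ≥ 7.)

|A +̂ A| = 9


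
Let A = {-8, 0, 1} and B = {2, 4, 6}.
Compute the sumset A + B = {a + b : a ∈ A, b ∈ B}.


A + B = {a + b : a ∈ A, b ∈ B}.
Enumerate all |A|·|B| = 3·3 = 9 pairs (a, b) and collect distinct sums.
a = -8: -8+2=-6, -8+4=-4, -8+6=-2
a = 0: 0+2=2, 0+4=4, 0+6=6
a = 1: 1+2=3, 1+4=5, 1+6=7
Collecting distinct sums: A + B = {-6, -4, -2, 2, 3, 4, 5, 6, 7}
|A + B| = 9

A + B = {-6, -4, -2, 2, 3, 4, 5, 6, 7}


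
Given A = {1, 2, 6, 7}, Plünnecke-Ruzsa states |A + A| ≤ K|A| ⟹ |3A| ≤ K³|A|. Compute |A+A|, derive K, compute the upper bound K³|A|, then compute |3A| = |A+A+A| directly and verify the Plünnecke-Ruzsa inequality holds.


|A| = 4.
Step 1: Compute A + A by enumerating all 16 pairs.
A + A = {2, 3, 4, 7, 8, 9, 12, 13, 14}, so |A + A| = 9.
Step 2: Doubling constant K = |A + A|/|A| = 9/4 = 9/4 ≈ 2.2500.
Step 3: Plünnecke-Ruzsa gives |3A| ≤ K³·|A| = (2.2500)³ · 4 ≈ 45.5625.
Step 4: Compute 3A = A + A + A directly by enumerating all triples (a,b,c) ∈ A³; |3A| = 16.
Step 5: Check 16 ≤ 45.5625? Yes ✓.

K = 9/4, Plünnecke-Ruzsa bound K³|A| ≈ 45.5625, |3A| = 16, inequality holds.


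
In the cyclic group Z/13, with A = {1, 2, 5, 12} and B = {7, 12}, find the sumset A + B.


Work in Z/13Z: reduce every sum a + b modulo 13.
Enumerate all 8 pairs:
a = 1: 1+7=8, 1+12=0
a = 2: 2+7=9, 2+12=1
a = 5: 5+7=12, 5+12=4
a = 12: 12+7=6, 12+12=11
Distinct residues collected: {0, 1, 4, 6, 8, 9, 11, 12}
|A + B| = 8 (out of 13 total residues).

A + B = {0, 1, 4, 6, 8, 9, 11, 12}


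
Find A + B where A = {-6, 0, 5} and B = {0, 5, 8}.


A + B = {a + b : a ∈ A, b ∈ B}.
Enumerate all |A|·|B| = 3·3 = 9 pairs (a, b) and collect distinct sums.
a = -6: -6+0=-6, -6+5=-1, -6+8=2
a = 0: 0+0=0, 0+5=5, 0+8=8
a = 5: 5+0=5, 5+5=10, 5+8=13
Collecting distinct sums: A + B = {-6, -1, 0, 2, 5, 8, 10, 13}
|A + B| = 8

A + B = {-6, -1, 0, 2, 5, 8, 10, 13}


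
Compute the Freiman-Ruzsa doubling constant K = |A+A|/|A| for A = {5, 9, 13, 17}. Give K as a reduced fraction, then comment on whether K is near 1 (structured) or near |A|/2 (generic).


|A| = 4.
Compute A + A by enumerating all 16 pairs.
A + A = {10, 14, 18, 22, 26, 30, 34}, so |A + A| = 7.
K = |A + A| / |A| = 7/4 (already in lowest terms) ≈ 1.7500.
Reference: AP of size 4 gives K = 7/4 ≈ 1.7500; a fully generic set of size 4 gives K ≈ 2.5000.

|A| = 4, |A + A| = 7, K = 7/4.


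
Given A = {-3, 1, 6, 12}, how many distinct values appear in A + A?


A + A = {a + a' : a, a' ∈ A}; |A| = 4.
General bounds: 2|A| - 1 ≤ |A + A| ≤ |A|(|A|+1)/2, i.e. 7 ≤ |A + A| ≤ 10.
Lower bound 2|A|-1 is attained iff A is an arithmetic progression.
Enumerate sums a + a' for a ≤ a' (symmetric, so this suffices):
a = -3: -3+-3=-6, -3+1=-2, -3+6=3, -3+12=9
a = 1: 1+1=2, 1+6=7, 1+12=13
a = 6: 6+6=12, 6+12=18
a = 12: 12+12=24
Distinct sums: {-6, -2, 2, 3, 7, 9, 12, 13, 18, 24}
|A + A| = 10

|A + A| = 10


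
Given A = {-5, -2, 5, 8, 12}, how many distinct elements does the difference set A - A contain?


A - A = {a - a' : a, a' ∈ A}; |A| = 5.
Bounds: 2|A|-1 ≤ |A - A| ≤ |A|² - |A| + 1, i.e. 9 ≤ |A - A| ≤ 21.
Note: 0 ∈ A - A always (from a - a). The set is symmetric: if d ∈ A - A then -d ∈ A - A.
Enumerate nonzero differences d = a - a' with a > a' (then include -d):
Positive differences: {3, 4, 7, 10, 13, 14, 17}
Full difference set: {0} ∪ (positive diffs) ∪ (negative diffs).
|A - A| = 1 + 2·7 = 15 (matches direct enumeration: 15).

|A - A| = 15


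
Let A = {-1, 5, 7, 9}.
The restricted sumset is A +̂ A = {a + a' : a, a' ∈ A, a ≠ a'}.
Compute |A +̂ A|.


Restricted sumset: A +̂ A = {a + a' : a ∈ A, a' ∈ A, a ≠ a'}.
Equivalently, take A + A and drop any sum 2a that is achievable ONLY as a + a for a ∈ A (i.e. sums representable only with equal summands).
Enumerate pairs (a, a') with a < a' (symmetric, so each unordered pair gives one sum; this covers all a ≠ a'):
  -1 + 5 = 4
  -1 + 7 = 6
  -1 + 9 = 8
  5 + 7 = 12
  5 + 9 = 14
  7 + 9 = 16
Collected distinct sums: {4, 6, 8, 12, 14, 16}
|A +̂ A| = 6
(Reference bound: |A +̂ A| ≥ 2|A| - 3 for |A| ≥ 2, with |A| = 4 giving ≥ 5.)

|A +̂ A| = 6


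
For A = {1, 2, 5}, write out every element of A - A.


A - A = {a - a' : a, a' ∈ A}.
Compute a - a' for each ordered pair (a, a'):
a = 1: 1-1=0, 1-2=-1, 1-5=-4
a = 2: 2-1=1, 2-2=0, 2-5=-3
a = 5: 5-1=4, 5-2=3, 5-5=0
Collecting distinct values (and noting 0 appears from a-a):
A - A = {-4, -3, -1, 0, 1, 3, 4}
|A - A| = 7

A - A = {-4, -3, -1, 0, 1, 3, 4}


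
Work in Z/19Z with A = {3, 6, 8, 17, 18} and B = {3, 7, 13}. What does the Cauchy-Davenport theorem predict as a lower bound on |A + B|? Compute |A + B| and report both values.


Cauchy-Davenport: |A + B| ≥ min(p, |A| + |B| - 1) for A, B nonempty in Z/pZ.
|A| = 5, |B| = 3, p = 19.
CD lower bound = min(19, 5 + 3 - 1) = min(19, 7) = 7.
Compute A + B mod 19 directly:
a = 3: 3+3=6, 3+7=10, 3+13=16
a = 6: 6+3=9, 6+7=13, 6+13=0
a = 8: 8+3=11, 8+7=15, 8+13=2
a = 17: 17+3=1, 17+7=5, 17+13=11
a = 18: 18+3=2, 18+7=6, 18+13=12
A + B = {0, 1, 2, 5, 6, 9, 10, 11, 12, 13, 15, 16}, so |A + B| = 12.
Verify: 12 ≥ 7? Yes ✓.

CD lower bound = 7, actual |A + B| = 12.


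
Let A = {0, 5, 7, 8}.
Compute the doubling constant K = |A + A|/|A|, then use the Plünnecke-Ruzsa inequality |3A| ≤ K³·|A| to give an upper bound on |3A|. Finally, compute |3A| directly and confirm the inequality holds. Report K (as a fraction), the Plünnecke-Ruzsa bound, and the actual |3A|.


|A| = 4.
Step 1: Compute A + A by enumerating all 16 pairs.
A + A = {0, 5, 7, 8, 10, 12, 13, 14, 15, 16}, so |A + A| = 10.
Step 2: Doubling constant K = |A + A|/|A| = 10/4 = 10/4 ≈ 2.5000.
Step 3: Plünnecke-Ruzsa gives |3A| ≤ K³·|A| = (2.5000)³ · 4 ≈ 62.5000.
Step 4: Compute 3A = A + A + A directly by enumerating all triples (a,b,c) ∈ A³; |3A| = 18.
Step 5: Check 18 ≤ 62.5000? Yes ✓.

K = 10/4, Plünnecke-Ruzsa bound K³|A| ≈ 62.5000, |3A| = 18, inequality holds.


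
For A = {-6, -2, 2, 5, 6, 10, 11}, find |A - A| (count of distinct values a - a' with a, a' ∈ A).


A - A = {a - a' : a, a' ∈ A}; |A| = 7.
Bounds: 2|A|-1 ≤ |A - A| ≤ |A|² - |A| + 1, i.e. 13 ≤ |A - A| ≤ 43.
Note: 0 ∈ A - A always (from a - a). The set is symmetric: if d ∈ A - A then -d ∈ A - A.
Enumerate nonzero differences d = a - a' with a > a' (then include -d):
Positive differences: {1, 3, 4, 5, 6, 7, 8, 9, 11, 12, 13, 16, 17}
Full difference set: {0} ∪ (positive diffs) ∪ (negative diffs).
|A - A| = 1 + 2·13 = 27 (matches direct enumeration: 27).

|A - A| = 27


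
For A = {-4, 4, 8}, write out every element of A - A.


A - A = {a - a' : a, a' ∈ A}.
Compute a - a' for each ordered pair (a, a'):
a = -4: -4--4=0, -4-4=-8, -4-8=-12
a = 4: 4--4=8, 4-4=0, 4-8=-4
a = 8: 8--4=12, 8-4=4, 8-8=0
Collecting distinct values (and noting 0 appears from a-a):
A - A = {-12, -8, -4, 0, 4, 8, 12}
|A - A| = 7

A - A = {-12, -8, -4, 0, 4, 8, 12}


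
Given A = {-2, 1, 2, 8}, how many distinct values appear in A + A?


A + A = {a + a' : a, a' ∈ A}; |A| = 4.
General bounds: 2|A| - 1 ≤ |A + A| ≤ |A|(|A|+1)/2, i.e. 7 ≤ |A + A| ≤ 10.
Lower bound 2|A|-1 is attained iff A is an arithmetic progression.
Enumerate sums a + a' for a ≤ a' (symmetric, so this suffices):
a = -2: -2+-2=-4, -2+1=-1, -2+2=0, -2+8=6
a = 1: 1+1=2, 1+2=3, 1+8=9
a = 2: 2+2=4, 2+8=10
a = 8: 8+8=16
Distinct sums: {-4, -1, 0, 2, 3, 4, 6, 9, 10, 16}
|A + A| = 10

|A + A| = 10


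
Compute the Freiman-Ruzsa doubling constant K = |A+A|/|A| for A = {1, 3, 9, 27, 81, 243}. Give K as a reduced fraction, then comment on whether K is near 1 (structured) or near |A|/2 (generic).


|A| = 6.
Compute A + A by enumerating all 36 pairs.
A + A = {2, 4, 6, 10, 12, 18, 28, 30, 36, 54, 82, 84, 90, 108, 162, 244, 246, 252, 270, 324, 486}, so |A + A| = 21.
K = |A + A| / |A| = 21/6 = 7/2 ≈ 3.5000.
Reference: AP of size 6 gives K = 11/6 ≈ 1.8333; a fully generic set of size 6 gives K ≈ 3.5000.

|A| = 6, |A + A| = 21, K = 21/6 = 7/2.


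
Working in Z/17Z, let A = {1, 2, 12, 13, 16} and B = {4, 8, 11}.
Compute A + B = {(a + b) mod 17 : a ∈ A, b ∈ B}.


Work in Z/17Z: reduce every sum a + b modulo 17.
Enumerate all 15 pairs:
a = 1: 1+4=5, 1+8=9, 1+11=12
a = 2: 2+4=6, 2+8=10, 2+11=13
a = 12: 12+4=16, 12+8=3, 12+11=6
a = 13: 13+4=0, 13+8=4, 13+11=7
a = 16: 16+4=3, 16+8=7, 16+11=10
Distinct residues collected: {0, 3, 4, 5, 6, 7, 9, 10, 12, 13, 16}
|A + B| = 11 (out of 17 total residues).

A + B = {0, 3, 4, 5, 6, 7, 9, 10, 12, 13, 16}


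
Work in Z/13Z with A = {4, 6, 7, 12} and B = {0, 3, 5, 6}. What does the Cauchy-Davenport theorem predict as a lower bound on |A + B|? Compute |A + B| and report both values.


Cauchy-Davenport: |A + B| ≥ min(p, |A| + |B| - 1) for A, B nonempty in Z/pZ.
|A| = 4, |B| = 4, p = 13.
CD lower bound = min(13, 4 + 4 - 1) = min(13, 7) = 7.
Compute A + B mod 13 directly:
a = 4: 4+0=4, 4+3=7, 4+5=9, 4+6=10
a = 6: 6+0=6, 6+3=9, 6+5=11, 6+6=12
a = 7: 7+0=7, 7+3=10, 7+5=12, 7+6=0
a = 12: 12+0=12, 12+3=2, 12+5=4, 12+6=5
A + B = {0, 2, 4, 5, 6, 7, 9, 10, 11, 12}, so |A + B| = 10.
Verify: 10 ≥ 7? Yes ✓.

CD lower bound = 7, actual |A + B| = 10.


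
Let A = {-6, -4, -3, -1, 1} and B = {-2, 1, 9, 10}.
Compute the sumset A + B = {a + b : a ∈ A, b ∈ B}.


A + B = {a + b : a ∈ A, b ∈ B}.
Enumerate all |A|·|B| = 5·4 = 20 pairs (a, b) and collect distinct sums.
a = -6: -6+-2=-8, -6+1=-5, -6+9=3, -6+10=4
a = -4: -4+-2=-6, -4+1=-3, -4+9=5, -4+10=6
a = -3: -3+-2=-5, -3+1=-2, -3+9=6, -3+10=7
a = -1: -1+-2=-3, -1+1=0, -1+9=8, -1+10=9
a = 1: 1+-2=-1, 1+1=2, 1+9=10, 1+10=11
Collecting distinct sums: A + B = {-8, -6, -5, -3, -2, -1, 0, 2, 3, 4, 5, 6, 7, 8, 9, 10, 11}
|A + B| = 17

A + B = {-8, -6, -5, -3, -2, -1, 0, 2, 3, 4, 5, 6, 7, 8, 9, 10, 11}


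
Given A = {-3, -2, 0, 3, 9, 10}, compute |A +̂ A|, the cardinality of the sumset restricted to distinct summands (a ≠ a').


Restricted sumset: A +̂ A = {a + a' : a ∈ A, a' ∈ A, a ≠ a'}.
Equivalently, take A + A and drop any sum 2a that is achievable ONLY as a + a for a ∈ A (i.e. sums representable only with equal summands).
Enumerate pairs (a, a') with a < a' (symmetric, so each unordered pair gives one sum; this covers all a ≠ a'):
  -3 + -2 = -5
  -3 + 0 = -3
  -3 + 3 = 0
  -3 + 9 = 6
  -3 + 10 = 7
  -2 + 0 = -2
  -2 + 3 = 1
  -2 + 9 = 7
  -2 + 10 = 8
  0 + 3 = 3
  0 + 9 = 9
  0 + 10 = 10
  3 + 9 = 12
  3 + 10 = 13
  9 + 10 = 19
Collected distinct sums: {-5, -3, -2, 0, 1, 3, 6, 7, 8, 9, 10, 12, 13, 19}
|A +̂ A| = 14
(Reference bound: |A +̂ A| ≥ 2|A| - 3 for |A| ≥ 2, with |A| = 6 giving ≥ 9.)

|A +̂ A| = 14


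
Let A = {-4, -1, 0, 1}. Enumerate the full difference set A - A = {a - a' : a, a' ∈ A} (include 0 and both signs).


A - A = {a - a' : a, a' ∈ A}.
Compute a - a' for each ordered pair (a, a'):
a = -4: -4--4=0, -4--1=-3, -4-0=-4, -4-1=-5
a = -1: -1--4=3, -1--1=0, -1-0=-1, -1-1=-2
a = 0: 0--4=4, 0--1=1, 0-0=0, 0-1=-1
a = 1: 1--4=5, 1--1=2, 1-0=1, 1-1=0
Collecting distinct values (and noting 0 appears from a-a):
A - A = {-5, -4, -3, -2, -1, 0, 1, 2, 3, 4, 5}
|A - A| = 11

A - A = {-5, -4, -3, -2, -1, 0, 1, 2, 3, 4, 5}


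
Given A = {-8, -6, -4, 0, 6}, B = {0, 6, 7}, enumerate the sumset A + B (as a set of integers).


A + B = {a + b : a ∈ A, b ∈ B}.
Enumerate all |A|·|B| = 5·3 = 15 pairs (a, b) and collect distinct sums.
a = -8: -8+0=-8, -8+6=-2, -8+7=-1
a = -6: -6+0=-6, -6+6=0, -6+7=1
a = -4: -4+0=-4, -4+6=2, -4+7=3
a = 0: 0+0=0, 0+6=6, 0+7=7
a = 6: 6+0=6, 6+6=12, 6+7=13
Collecting distinct sums: A + B = {-8, -6, -4, -2, -1, 0, 1, 2, 3, 6, 7, 12, 13}
|A + B| = 13

A + B = {-8, -6, -4, -2, -1, 0, 1, 2, 3, 6, 7, 12, 13}


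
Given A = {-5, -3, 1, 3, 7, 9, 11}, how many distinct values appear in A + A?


A + A = {a + a' : a, a' ∈ A}; |A| = 7.
General bounds: 2|A| - 1 ≤ |A + A| ≤ |A|(|A|+1)/2, i.e. 13 ≤ |A + A| ≤ 28.
Lower bound 2|A|-1 is attained iff A is an arithmetic progression.
Enumerate sums a + a' for a ≤ a' (symmetric, so this suffices):
a = -5: -5+-5=-10, -5+-3=-8, -5+1=-4, -5+3=-2, -5+7=2, -5+9=4, -5+11=6
a = -3: -3+-3=-6, -3+1=-2, -3+3=0, -3+7=4, -3+9=6, -3+11=8
a = 1: 1+1=2, 1+3=4, 1+7=8, 1+9=10, 1+11=12
a = 3: 3+3=6, 3+7=10, 3+9=12, 3+11=14
a = 7: 7+7=14, 7+9=16, 7+11=18
a = 9: 9+9=18, 9+11=20
a = 11: 11+11=22
Distinct sums: {-10, -8, -6, -4, -2, 0, 2, 4, 6, 8, 10, 12, 14, 16, 18, 20, 22}
|A + A| = 17

|A + A| = 17


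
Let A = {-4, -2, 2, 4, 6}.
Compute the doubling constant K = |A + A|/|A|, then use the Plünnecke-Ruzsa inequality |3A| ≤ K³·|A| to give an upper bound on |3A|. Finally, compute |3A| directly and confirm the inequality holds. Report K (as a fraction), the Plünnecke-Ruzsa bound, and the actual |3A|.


|A| = 5.
Step 1: Compute A + A by enumerating all 25 pairs.
A + A = {-8, -6, -4, -2, 0, 2, 4, 6, 8, 10, 12}, so |A + A| = 11.
Step 2: Doubling constant K = |A + A|/|A| = 11/5 = 11/5 ≈ 2.2000.
Step 3: Plünnecke-Ruzsa gives |3A| ≤ K³·|A| = (2.2000)³ · 5 ≈ 53.2400.
Step 4: Compute 3A = A + A + A directly by enumerating all triples (a,b,c) ∈ A³; |3A| = 16.
Step 5: Check 16 ≤ 53.2400? Yes ✓.

K = 11/5, Plünnecke-Ruzsa bound K³|A| ≈ 53.2400, |3A| = 16, inequality holds.


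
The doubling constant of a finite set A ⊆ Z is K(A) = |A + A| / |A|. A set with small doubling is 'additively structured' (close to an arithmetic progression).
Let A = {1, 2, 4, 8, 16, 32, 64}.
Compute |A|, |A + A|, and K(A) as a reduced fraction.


|A| = 7.
Compute A + A by enumerating all 49 pairs.
A + A = {2, 3, 4, 5, 6, 8, 9, 10, 12, 16, 17, 18, 20, 24, 32, 33, 34, 36, 40, 48, 64, 65, 66, 68, 72, 80, 96, 128}, so |A + A| = 28.
K = |A + A| / |A| = 28/7 = 4/1 ≈ 4.0000.
Reference: AP of size 7 gives K = 13/7 ≈ 1.8571; a fully generic set of size 7 gives K ≈ 4.0000.

|A| = 7, |A + A| = 28, K = 28/7 = 4/1.


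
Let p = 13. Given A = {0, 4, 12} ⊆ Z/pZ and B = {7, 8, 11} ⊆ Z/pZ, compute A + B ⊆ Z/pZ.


Work in Z/13Z: reduce every sum a + b modulo 13.
Enumerate all 9 pairs:
a = 0: 0+7=7, 0+8=8, 0+11=11
a = 4: 4+7=11, 4+8=12, 4+11=2
a = 12: 12+7=6, 12+8=7, 12+11=10
Distinct residues collected: {2, 6, 7, 8, 10, 11, 12}
|A + B| = 7 (out of 13 total residues).

A + B = {2, 6, 7, 8, 10, 11, 12}


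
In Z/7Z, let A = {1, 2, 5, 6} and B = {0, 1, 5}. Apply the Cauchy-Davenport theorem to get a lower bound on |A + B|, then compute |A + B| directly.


Cauchy-Davenport: |A + B| ≥ min(p, |A| + |B| - 1) for A, B nonempty in Z/pZ.
|A| = 4, |B| = 3, p = 7.
CD lower bound = min(7, 4 + 3 - 1) = min(7, 6) = 6.
Compute A + B mod 7 directly:
a = 1: 1+0=1, 1+1=2, 1+5=6
a = 2: 2+0=2, 2+1=3, 2+5=0
a = 5: 5+0=5, 5+1=6, 5+5=3
a = 6: 6+0=6, 6+1=0, 6+5=4
A + B = {0, 1, 2, 3, 4, 5, 6}, so |A + B| = 7.
Verify: 7 ≥ 6? Yes ✓.

CD lower bound = 6, actual |A + B| = 7.


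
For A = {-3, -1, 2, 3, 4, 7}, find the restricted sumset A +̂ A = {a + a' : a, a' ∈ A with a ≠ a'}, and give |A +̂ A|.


Restricted sumset: A +̂ A = {a + a' : a ∈ A, a' ∈ A, a ≠ a'}.
Equivalently, take A + A and drop any sum 2a that is achievable ONLY as a + a for a ∈ A (i.e. sums representable only with equal summands).
Enumerate pairs (a, a') with a < a' (symmetric, so each unordered pair gives one sum; this covers all a ≠ a'):
  -3 + -1 = -4
  -3 + 2 = -1
  -3 + 3 = 0
  -3 + 4 = 1
  -3 + 7 = 4
  -1 + 2 = 1
  -1 + 3 = 2
  -1 + 4 = 3
  -1 + 7 = 6
  2 + 3 = 5
  2 + 4 = 6
  2 + 7 = 9
  3 + 4 = 7
  3 + 7 = 10
  4 + 7 = 11
Collected distinct sums: {-4, -1, 0, 1, 2, 3, 4, 5, 6, 7, 9, 10, 11}
|A +̂ A| = 13
(Reference bound: |A +̂ A| ≥ 2|A| - 3 for |A| ≥ 2, with |A| = 6 giving ≥ 9.)

|A +̂ A| = 13


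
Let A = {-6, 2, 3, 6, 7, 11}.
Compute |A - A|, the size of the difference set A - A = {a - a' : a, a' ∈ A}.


A - A = {a - a' : a, a' ∈ A}; |A| = 6.
Bounds: 2|A|-1 ≤ |A - A| ≤ |A|² - |A| + 1, i.e. 11 ≤ |A - A| ≤ 31.
Note: 0 ∈ A - A always (from a - a). The set is symmetric: if d ∈ A - A then -d ∈ A - A.
Enumerate nonzero differences d = a - a' with a > a' (then include -d):
Positive differences: {1, 3, 4, 5, 8, 9, 12, 13, 17}
Full difference set: {0} ∪ (positive diffs) ∪ (negative diffs).
|A - A| = 1 + 2·9 = 19 (matches direct enumeration: 19).

|A - A| = 19


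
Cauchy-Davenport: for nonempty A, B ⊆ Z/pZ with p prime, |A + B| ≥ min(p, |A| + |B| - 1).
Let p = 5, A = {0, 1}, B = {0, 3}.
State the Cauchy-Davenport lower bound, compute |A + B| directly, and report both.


Cauchy-Davenport: |A + B| ≥ min(p, |A| + |B| - 1) for A, B nonempty in Z/pZ.
|A| = 2, |B| = 2, p = 5.
CD lower bound = min(5, 2 + 2 - 1) = min(5, 3) = 3.
Compute A + B mod 5 directly:
a = 0: 0+0=0, 0+3=3
a = 1: 1+0=1, 1+3=4
A + B = {0, 1, 3, 4}, so |A + B| = 4.
Verify: 4 ≥ 3? Yes ✓.

CD lower bound = 3, actual |A + B| = 4.


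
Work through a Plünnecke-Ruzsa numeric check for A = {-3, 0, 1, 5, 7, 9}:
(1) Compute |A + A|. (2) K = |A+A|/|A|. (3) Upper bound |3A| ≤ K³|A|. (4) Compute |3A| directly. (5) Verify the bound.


|A| = 6.
Step 1: Compute A + A by enumerating all 36 pairs.
A + A = {-6, -3, -2, 0, 1, 2, 4, 5, 6, 7, 8, 9, 10, 12, 14, 16, 18}, so |A + A| = 17.
Step 2: Doubling constant K = |A + A|/|A| = 17/6 = 17/6 ≈ 2.8333.
Step 3: Plünnecke-Ruzsa gives |3A| ≤ K³·|A| = (2.8333)³ · 6 ≈ 136.4722.
Step 4: Compute 3A = A + A + A directly by enumerating all triples (a,b,c) ∈ A³; |3A| = 30.
Step 5: Check 30 ≤ 136.4722? Yes ✓.

K = 17/6, Plünnecke-Ruzsa bound K³|A| ≈ 136.4722, |3A| = 30, inequality holds.


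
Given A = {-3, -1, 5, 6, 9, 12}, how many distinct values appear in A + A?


A + A = {a + a' : a, a' ∈ A}; |A| = 6.
General bounds: 2|A| - 1 ≤ |A + A| ≤ |A|(|A|+1)/2, i.e. 11 ≤ |A + A| ≤ 21.
Lower bound 2|A|-1 is attained iff A is an arithmetic progression.
Enumerate sums a + a' for a ≤ a' (symmetric, so this suffices):
a = -3: -3+-3=-6, -3+-1=-4, -3+5=2, -3+6=3, -3+9=6, -3+12=9
a = -1: -1+-1=-2, -1+5=4, -1+6=5, -1+9=8, -1+12=11
a = 5: 5+5=10, 5+6=11, 5+9=14, 5+12=17
a = 6: 6+6=12, 6+9=15, 6+12=18
a = 9: 9+9=18, 9+12=21
a = 12: 12+12=24
Distinct sums: {-6, -4, -2, 2, 3, 4, 5, 6, 8, 9, 10, 11, 12, 14, 15, 17, 18, 21, 24}
|A + A| = 19

|A + A| = 19


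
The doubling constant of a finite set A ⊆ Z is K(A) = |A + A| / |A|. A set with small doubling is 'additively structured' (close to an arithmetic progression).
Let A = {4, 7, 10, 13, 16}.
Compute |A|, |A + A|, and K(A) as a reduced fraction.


|A| = 5.
Compute A + A by enumerating all 25 pairs.
A + A = {8, 11, 14, 17, 20, 23, 26, 29, 32}, so |A + A| = 9.
K = |A + A| / |A| = 9/5 (already in lowest terms) ≈ 1.8000.
Reference: AP of size 5 gives K = 9/5 ≈ 1.8000; a fully generic set of size 5 gives K ≈ 3.0000.

|A| = 5, |A + A| = 9, K = 9/5.


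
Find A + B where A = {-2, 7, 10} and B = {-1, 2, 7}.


A + B = {a + b : a ∈ A, b ∈ B}.
Enumerate all |A|·|B| = 3·3 = 9 pairs (a, b) and collect distinct sums.
a = -2: -2+-1=-3, -2+2=0, -2+7=5
a = 7: 7+-1=6, 7+2=9, 7+7=14
a = 10: 10+-1=9, 10+2=12, 10+7=17
Collecting distinct sums: A + B = {-3, 0, 5, 6, 9, 12, 14, 17}
|A + B| = 8

A + B = {-3, 0, 5, 6, 9, 12, 14, 17}


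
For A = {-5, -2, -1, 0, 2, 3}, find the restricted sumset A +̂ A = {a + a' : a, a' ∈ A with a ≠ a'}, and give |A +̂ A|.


Restricted sumset: A +̂ A = {a + a' : a ∈ A, a' ∈ A, a ≠ a'}.
Equivalently, take A + A and drop any sum 2a that is achievable ONLY as a + a for a ∈ A (i.e. sums representable only with equal summands).
Enumerate pairs (a, a') with a < a' (symmetric, so each unordered pair gives one sum; this covers all a ≠ a'):
  -5 + -2 = -7
  -5 + -1 = -6
  -5 + 0 = -5
  -5 + 2 = -3
  -5 + 3 = -2
  -2 + -1 = -3
  -2 + 0 = -2
  -2 + 2 = 0
  -2 + 3 = 1
  -1 + 0 = -1
  -1 + 2 = 1
  -1 + 3 = 2
  0 + 2 = 2
  0 + 3 = 3
  2 + 3 = 5
Collected distinct sums: {-7, -6, -5, -3, -2, -1, 0, 1, 2, 3, 5}
|A +̂ A| = 11
(Reference bound: |A +̂ A| ≥ 2|A| - 3 for |A| ≥ 2, with |A| = 6 giving ≥ 9.)

|A +̂ A| = 11


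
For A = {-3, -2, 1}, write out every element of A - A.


A - A = {a - a' : a, a' ∈ A}.
Compute a - a' for each ordered pair (a, a'):
a = -3: -3--3=0, -3--2=-1, -3-1=-4
a = -2: -2--3=1, -2--2=0, -2-1=-3
a = 1: 1--3=4, 1--2=3, 1-1=0
Collecting distinct values (and noting 0 appears from a-a):
A - A = {-4, -3, -1, 0, 1, 3, 4}
|A - A| = 7

A - A = {-4, -3, -1, 0, 1, 3, 4}


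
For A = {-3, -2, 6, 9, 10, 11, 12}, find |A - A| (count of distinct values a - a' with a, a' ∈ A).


A - A = {a - a' : a, a' ∈ A}; |A| = 7.
Bounds: 2|A|-1 ≤ |A - A| ≤ |A|² - |A| + 1, i.e. 13 ≤ |A - A| ≤ 43.
Note: 0 ∈ A - A always (from a - a). The set is symmetric: if d ∈ A - A then -d ∈ A - A.
Enumerate nonzero differences d = a - a' with a > a' (then include -d):
Positive differences: {1, 2, 3, 4, 5, 6, 8, 9, 11, 12, 13, 14, 15}
Full difference set: {0} ∪ (positive diffs) ∪ (negative diffs).
|A - A| = 1 + 2·13 = 27 (matches direct enumeration: 27).

|A - A| = 27


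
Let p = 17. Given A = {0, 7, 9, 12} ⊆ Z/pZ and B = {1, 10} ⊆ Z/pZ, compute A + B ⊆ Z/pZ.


Work in Z/17Z: reduce every sum a + b modulo 17.
Enumerate all 8 pairs:
a = 0: 0+1=1, 0+10=10
a = 7: 7+1=8, 7+10=0
a = 9: 9+1=10, 9+10=2
a = 12: 12+1=13, 12+10=5
Distinct residues collected: {0, 1, 2, 5, 8, 10, 13}
|A + B| = 7 (out of 17 total residues).

A + B = {0, 1, 2, 5, 8, 10, 13}


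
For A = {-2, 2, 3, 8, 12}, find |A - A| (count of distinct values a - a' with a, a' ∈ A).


A - A = {a - a' : a, a' ∈ A}; |A| = 5.
Bounds: 2|A|-1 ≤ |A - A| ≤ |A|² - |A| + 1, i.e. 9 ≤ |A - A| ≤ 21.
Note: 0 ∈ A - A always (from a - a). The set is symmetric: if d ∈ A - A then -d ∈ A - A.
Enumerate nonzero differences d = a - a' with a > a' (then include -d):
Positive differences: {1, 4, 5, 6, 9, 10, 14}
Full difference set: {0} ∪ (positive diffs) ∪ (negative diffs).
|A - A| = 1 + 2·7 = 15 (matches direct enumeration: 15).

|A - A| = 15


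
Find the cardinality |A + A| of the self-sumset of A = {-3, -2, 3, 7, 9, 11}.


A + A = {a + a' : a, a' ∈ A}; |A| = 6.
General bounds: 2|A| - 1 ≤ |A + A| ≤ |A|(|A|+1)/2, i.e. 11 ≤ |A + A| ≤ 21.
Lower bound 2|A|-1 is attained iff A is an arithmetic progression.
Enumerate sums a + a' for a ≤ a' (symmetric, so this suffices):
a = -3: -3+-3=-6, -3+-2=-5, -3+3=0, -3+7=4, -3+9=6, -3+11=8
a = -2: -2+-2=-4, -2+3=1, -2+7=5, -2+9=7, -2+11=9
a = 3: 3+3=6, 3+7=10, 3+9=12, 3+11=14
a = 7: 7+7=14, 7+9=16, 7+11=18
a = 9: 9+9=18, 9+11=20
a = 11: 11+11=22
Distinct sums: {-6, -5, -4, 0, 1, 4, 5, 6, 7, 8, 9, 10, 12, 14, 16, 18, 20, 22}
|A + A| = 18

|A + A| = 18


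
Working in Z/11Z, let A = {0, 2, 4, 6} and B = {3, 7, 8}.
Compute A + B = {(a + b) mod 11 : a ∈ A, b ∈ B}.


Work in Z/11Z: reduce every sum a + b modulo 11.
Enumerate all 12 pairs:
a = 0: 0+3=3, 0+7=7, 0+8=8
a = 2: 2+3=5, 2+7=9, 2+8=10
a = 4: 4+3=7, 4+7=0, 4+8=1
a = 6: 6+3=9, 6+7=2, 6+8=3
Distinct residues collected: {0, 1, 2, 3, 5, 7, 8, 9, 10}
|A + B| = 9 (out of 11 total residues).

A + B = {0, 1, 2, 3, 5, 7, 8, 9, 10}


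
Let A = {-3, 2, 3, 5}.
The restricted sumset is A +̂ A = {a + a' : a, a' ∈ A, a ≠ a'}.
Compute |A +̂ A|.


Restricted sumset: A +̂ A = {a + a' : a ∈ A, a' ∈ A, a ≠ a'}.
Equivalently, take A + A and drop any sum 2a that is achievable ONLY as a + a for a ∈ A (i.e. sums representable only with equal summands).
Enumerate pairs (a, a') with a < a' (symmetric, so each unordered pair gives one sum; this covers all a ≠ a'):
  -3 + 2 = -1
  -3 + 3 = 0
  -3 + 5 = 2
  2 + 3 = 5
  2 + 5 = 7
  3 + 5 = 8
Collected distinct sums: {-1, 0, 2, 5, 7, 8}
|A +̂ A| = 6
(Reference bound: |A +̂ A| ≥ 2|A| - 3 for |A| ≥ 2, with |A| = 4 giving ≥ 5.)

|A +̂ A| = 6


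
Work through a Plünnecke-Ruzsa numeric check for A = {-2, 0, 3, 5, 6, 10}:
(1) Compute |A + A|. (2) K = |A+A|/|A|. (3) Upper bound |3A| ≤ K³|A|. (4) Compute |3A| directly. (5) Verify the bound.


|A| = 6.
Step 1: Compute A + A by enumerating all 36 pairs.
A + A = {-4, -2, 0, 1, 3, 4, 5, 6, 8, 9, 10, 11, 12, 13, 15, 16, 20}, so |A + A| = 17.
Step 2: Doubling constant K = |A + A|/|A| = 17/6 = 17/6 ≈ 2.8333.
Step 3: Plünnecke-Ruzsa gives |3A| ≤ K³·|A| = (2.8333)³ · 6 ≈ 136.4722.
Step 4: Compute 3A = A + A + A directly by enumerating all triples (a,b,c) ∈ A³; |3A| = 31.
Step 5: Check 31 ≤ 136.4722? Yes ✓.

K = 17/6, Plünnecke-Ruzsa bound K³|A| ≈ 136.4722, |3A| = 31, inequality holds.
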